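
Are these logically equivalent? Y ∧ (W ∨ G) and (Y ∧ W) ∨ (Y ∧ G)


Expression 1: Y ∧ (W ∨ G)
Expression 2: (Y ∧ W) ∨ (Y ∧ G)
Truth table (Y W G | Expr1 Expr2):
  T T T |   T     T
  T T F |   T     T
  T F T |   T     T
  T F F |   F     F
  F T T |   F     F
  F T F |   F     F
  F F T |   F     F
  F F F |   F     F
All 8 rows agree, so the expressions are logically equivalent.

Yes


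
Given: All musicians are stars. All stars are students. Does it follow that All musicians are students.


Premise 1: All musicians are stars.
Premise 2: All stars are students.
Conclusion: All musicians are students.
Barbara syllogism (AAA-1): All A are B, All B are C → All A are C.
Middle term (stars) distributed in premise 2.

Valid


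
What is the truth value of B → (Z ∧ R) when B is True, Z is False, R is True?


B = True, Z = False, R = True
Step 1: Z ∧ R = False AND True = False
Step 2: B → (False): false only when B=True and consequent=False.
Result: False

False


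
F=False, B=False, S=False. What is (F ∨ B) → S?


F = False, B = False, S = False
Expression: (F ∨ B) → S
Step 1: F ∨ B = False OR False = False
Step 2: (False) → S = False → False (false only if antecedent True and consequent False) = True

True


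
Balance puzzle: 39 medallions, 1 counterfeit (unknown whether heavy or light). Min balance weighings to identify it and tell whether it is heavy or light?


Let n = 39. 78 possibilities (n medallions × lighter/heavier); each weighing has 3 outcomes.
Bound for k weighings: say the first weighing puts j medallions on each pan. If it tips, the 2j weighed medallions remain suspects (each with a known direction) and k-1 weighings give 3^(k-1) outcomes; 3^(k-1) is odd, so 2j ≤ 3^(k-1) - 1. If it balances, the n - 2j unweighed medallions remain with direction unknown: 2(n - 2j) ≤ 3^(k-1) - 1 by the same parity argument. Adding, n ≤ (3^(k-1) - 1) + (3^(k-1) - 1)/2 = (3^k - 3)/2, and the classical three-group strategy achieves this (3 medallions in 2 weighings, 12 in 3, 39 in 4, 120 in 5).
So we need the smallest k with (3^k - 3)/2 ≥ 39.
k = 3: (3^3 - 3)/2 = 12 < 39 ✗
k = 4: (3^4 - 3)/2 = 39 ≥ 39 ✓

4


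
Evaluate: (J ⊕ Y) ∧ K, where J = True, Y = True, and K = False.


J = True, Y = True, K = False
Step 1: J ⊕ Y = True XOR True = False
Step 2: False ∧ K = False AND False = False
XOR true when exactly one of J,Y is true; then AND with K.

False


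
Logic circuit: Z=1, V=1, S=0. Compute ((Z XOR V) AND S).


Z XOR V = 1^1 = 0
0 AND 0 = 0

0


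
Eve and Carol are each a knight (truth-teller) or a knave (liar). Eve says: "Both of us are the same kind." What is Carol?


Eve says: "Both of us are the same kind."
Case 1: Eve is a Knight (truth-teller)
  Statement is true → they ARE the same → Carol is also a Knight
Case 2: Eve is a Knave (liar)
  Statement is false → they are NOT the same → Carol is a Knight
In both cases, Carol is a Knight.

Knight


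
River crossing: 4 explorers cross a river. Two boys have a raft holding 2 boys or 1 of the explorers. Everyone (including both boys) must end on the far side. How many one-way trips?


Per crossing of one of the explorers: boys→, one←, one of the explorers→, one← = 4 trips
4 × 4 = 16, + 1 final boys→ = 17
Minimum trips = 17

17


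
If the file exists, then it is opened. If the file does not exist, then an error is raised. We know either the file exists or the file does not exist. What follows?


Constructive dilemma: (P → Q) ∧ (R → S), P ∨ R ⊢ Q ∨ S
Premise 1: the file exists → it is opened
Premise 2: the file does not exist → an error is raised
Premise 3: the file exists ∨ the file does not exist
Case 1: Assuming the file exists, then by Premise 1, it is opened.
Case 2: Assuming the file does not exist, then by Premise 2, an error is raised.
Since one of the file exists or the file does not exist must hold, we get it is opened or an error is raised.

It is opened or an error is raised.


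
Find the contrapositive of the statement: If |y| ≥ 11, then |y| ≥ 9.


Original: If |y| ≥ 11, then |y| ≥ 9
Contrapositive: If ¬Q, then ¬P
Negate Q: not (|y| ≥ 9)
Negate P: not (|y| ≥ 11)

If not (|y| ≥ 9), then not (|y| ≥ 11).


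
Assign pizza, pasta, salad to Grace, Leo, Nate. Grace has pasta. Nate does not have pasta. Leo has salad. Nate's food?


From clues:
  Grace → pasta
  Leo → salad
By elimination, Nate gets the remaining.

pizza


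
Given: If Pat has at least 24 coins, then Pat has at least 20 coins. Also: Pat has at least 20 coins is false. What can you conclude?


Modus tollens: P → Q, ¬Q ⊢ ¬P
P: Pat has at least 24 coins
Q: Pat has at least 20 coins
We have P → Q and Q is false.
By modus tollens, P must be false.

It is not the case that Pat has at least 24 coins


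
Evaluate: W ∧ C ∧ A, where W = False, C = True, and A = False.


W = False, C = True, A = False
Step 1: W ∧ C = False AND True = False
Step 2: (False) ∧ A = (False) AND False = False
AND is true only when ALL operands are true.

False


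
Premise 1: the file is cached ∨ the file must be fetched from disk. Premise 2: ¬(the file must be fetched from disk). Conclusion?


Disjunctive syllogism: P ∨ Q, ¬P ⊢ Q
Disjunction: the file is cached ∨ the file must be fetched from disk
We know it is not the case that the file must be fetched from disk.
By disjunctive syllogism, the other disjunct must be true.

The file is cached


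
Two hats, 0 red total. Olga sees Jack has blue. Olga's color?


Total red = 0, Jack = blue
Red accounted for: 0
Remaining for Olga: 0
Olga's hat is blue.

blue


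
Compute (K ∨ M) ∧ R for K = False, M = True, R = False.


K = False, M = True, R = False
Step 1: K ∨ M = False OR True = True
Step 2: True ∧ R = True AND False = False
OR is true when at least one operand is true; AND requires both.

False


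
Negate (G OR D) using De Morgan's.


De Morgan's law: ¬(P ∨ Q) ≡ ¬P ∧ ¬Q
¬(G ∨ D) = ¬G ∧ ¬D

¬G ∧ ¬D


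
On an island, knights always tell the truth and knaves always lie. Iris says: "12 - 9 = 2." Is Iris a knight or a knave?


Statement: "12 - 9 = 2."
Actual: 12 - 9 = 3
Claimed: 2
Statement is FALSE → Iris lies → Knave

Knave


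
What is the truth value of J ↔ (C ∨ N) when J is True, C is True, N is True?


J = True, C = True, N = True
Step 1: C ∨ N = True OR True = True
Step 2: J ↔ (True): true when both sides have same truth value.
Result: True ↔ True = True

True


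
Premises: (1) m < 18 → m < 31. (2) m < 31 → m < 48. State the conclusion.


Hypothetical syllogism: P → Q, Q → R ⊢ P → R
Premise 1: m < 18 → m < 31
Premise 2: m < 31 → m < 48
Chain the implications: the middle term (m < 31) links the two.
Conclusion: If m < 18, then m < 48.

If m < 18, then m < 48.


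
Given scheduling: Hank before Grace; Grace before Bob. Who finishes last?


Constraints: Hank before Grace; Grace before Bob
The last task can have nothing scheduled after it, so it must never appear on the left of a 'before'.
Tasks appearing before some other task: Hank, Grace.
The only task not in that list is Bob → it is last.

Bob


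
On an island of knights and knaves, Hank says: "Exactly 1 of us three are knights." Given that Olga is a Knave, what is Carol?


Hank claims exactly 1 knights among Hank, Olga, Carol.
Given: Olga is a Knave.

Case 1: Hank is a Knight (tells truth)
  Then exactly 1 of the three are knights.
  Counting Hank, Olga: 1 knight(s) so far. Need 0 more → Carol = Knave.
Case 2: Hank is a Knave (lies)
  Then the count is NOT 1.
  If Carol = Knight, count = 1 = 1 → claim would be true, contradicts lie.
  If Carol = Knave, count = 0 ≠ 1 → lie confirmed ✓

Carol is a Knave.

Knave


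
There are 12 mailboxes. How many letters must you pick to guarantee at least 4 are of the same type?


Pigeonhole: to guarantee k in one of n categories, need (k-1)×n + 1.
k = 4, n = 12
Minimum = (4-1) × 12 + 1 = 3 × 12 + 1

37


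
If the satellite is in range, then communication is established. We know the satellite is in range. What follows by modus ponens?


Modus ponens: P → Q, P ⊢ Q
P: the satellite is in range
Q: communication is established
We have P → Q and P is true.
By modus ponens, Q must be true.

Communication is established


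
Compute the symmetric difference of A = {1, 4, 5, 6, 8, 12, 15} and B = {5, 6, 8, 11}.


A = {1, 4, 5, 6, 8, 12, 15}
B = {5, 6, 8, 11}
Operation: symmetric difference
In A only: [1, 4, 12, 15], in B only: [11]

{1, 4, 11, 12, 15}


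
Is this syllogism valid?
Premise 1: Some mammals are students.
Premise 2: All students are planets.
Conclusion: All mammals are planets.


Premise 1: Some mammals are students.
Premise 2: All students are planets.
Conclusion: All mammals are planets.
Fallacy: illicit minor. The minor term (mammals) is distributed in the conclusion ('All mammals ...') but undistributed in its premise ('Some mammals are students' doesn't cover all mammals).
Only 'Some mammals are planets' follows, not 'All'.

Invalid


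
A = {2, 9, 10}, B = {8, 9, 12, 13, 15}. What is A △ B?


A = {2, 9, 10}
B = {8, 9, 12, 13, 15}
Operation: symmetric difference
In A only: [2, 10], in B only: [8, 12, 13, 15]

{2, 8, 10, 12, 13, 15}


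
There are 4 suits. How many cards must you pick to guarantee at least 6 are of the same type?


Pigeonhole: to guarantee k in one of n categories, need (k-1)×n + 1.
k = 6, n = 4
Minimum = (6-1) × 4 + 1 = 5 × 4 + 1

21


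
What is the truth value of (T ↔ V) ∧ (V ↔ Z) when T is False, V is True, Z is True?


T = False, V = True, Z = True
Step 1: T ↔ V is true when T and V have the same value. Result: False
Step 2: V ↔ Z is true when V and Z have the same value. Result: True
Step 3: False ∧ True = False

False


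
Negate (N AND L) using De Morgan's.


De Morgan's law: ¬(P ∧ Q) ≡ ¬P ∨ ¬Q
¬(N ∧ L) = ¬N ∨ ¬L

¬N ∨ ¬L


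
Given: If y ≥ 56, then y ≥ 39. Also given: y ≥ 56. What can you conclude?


Modus ponens: P → Q, P ⊢ Q
P: y ≥ 56
Q: y ≥ 39
We have P → Q and P is true.
By modus ponens, Q must be true.

y ≥ 39


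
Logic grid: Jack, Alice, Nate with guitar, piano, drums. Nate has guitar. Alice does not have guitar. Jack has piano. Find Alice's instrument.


From clues:
  Nate → guitar
  Jack → piano
By elimination, Alice gets the remaining.

drums


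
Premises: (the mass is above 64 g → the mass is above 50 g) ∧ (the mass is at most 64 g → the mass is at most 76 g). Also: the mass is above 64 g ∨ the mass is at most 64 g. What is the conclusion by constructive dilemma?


Constructive dilemma: (P → Q) ∧ (R → S), P ∨ R ⊢ Q ∨ S
Premise 1: the mass is above 64 g → the mass is above 50 g
Premise 2: the mass is at most 64 g → the mass is at most 76 g
Premise 3: the mass is above 64 g ∨ the mass is at most 64 g
Case 1: Assuming the mass is above 64 g, then by Premise 1, the mass is above 50 g.
Case 2: Assuming the mass is at most 64 g, then by Premise 2, the mass is at most 76 g.
Since one of the mass is above 64 g or the mass is at most 64 g must hold, we get the mass is above 50 g or the mass is at most 76 g.

The mass is above 50 g or the mass is at most 76 g.


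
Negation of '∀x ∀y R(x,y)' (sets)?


Original: ∀x ∀y R(x,y)
Rule: ¬∀→∃, ¬∃→∀, negate predicate.
Negation: ∃x ∃y ¬R(x,y)

∃x ∃y ¬R(x,y)


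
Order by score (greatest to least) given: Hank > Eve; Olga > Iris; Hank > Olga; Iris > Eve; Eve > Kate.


Constraints: Hank > Eve; Olga > Iris; Hank > Olga; Iris > Eve; Eve > Kate
Method: at each step, the next-highest is the one remaining person who never appears on the smaller side of a constraint between remaining people.
  Step 1: remaining {Eve, Kate, Iris, Hank, Olga}; on the smaller side: {Eve, Kate, Iris, Olga} → Hank is next (Hank > Eve; Hank > Olga).
  Step 2: remaining {Eve, Kate, Iris, Olga}; on the smaller side: {Eve, Kate, Iris} → Olga is next (Olga > Iris).
  Step 3: remaining {Eve, Kate, Iris}; on the smaller side: {Eve, Kate} → Iris is next (Iris > Eve).
  Step 4: remaining {Eve, Kate}; on the smaller side: {Kate} → Eve is next (Eve > Kate).
  Step 5: only Kate remains → lowest.
Final ranking (highest to lowest):

Hank > Olga > Iris > Eve > Kate


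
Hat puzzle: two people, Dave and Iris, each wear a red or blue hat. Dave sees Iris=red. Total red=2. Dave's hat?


Total red = 2, Iris = red
Red accounted for: 1
Remaining for Dave: 1
Dave's hat is red.

red


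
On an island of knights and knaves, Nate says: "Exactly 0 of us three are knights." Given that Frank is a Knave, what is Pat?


Nate claims exactly 0 knights among Nate, Frank, Pat.
Given: Frank is a Knave.

Case 1: Nate is a Knight (tells truth)
  Then exactly 0 of the three are knights.
  Counting Nate, Frank: 1 knight(s) so far. Need -1 more → impossible.
Case 2: Nate is a Knave (lies)
  Then the count is NOT 0.
  If Pat = Knave, count = 0 = 0 → claim would be true, contradicts lie.
  If Pat = Knight, count = 1 ≠ 0 → lie confirmed ✓

Pat is a Knight.

Knight


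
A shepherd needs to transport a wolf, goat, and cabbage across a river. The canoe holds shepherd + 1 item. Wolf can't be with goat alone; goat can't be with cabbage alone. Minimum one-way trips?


1. shepherd+goat → 2. shepherd ← 3. shepherd+wolf → 4. shepherd+goat ← 5. shepherd+cabbage → 6. shepherd ← 7. shepherd+goat →
Minimum trips = 7

7


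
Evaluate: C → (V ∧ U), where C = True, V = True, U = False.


C = True, V = True, U = False
Step 1: V ∧ U = True AND False = False
Step 2: C → (False): false only when C=True and consequent=False.
Result: False

False


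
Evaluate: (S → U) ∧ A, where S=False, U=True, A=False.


S = False, U = True, A = False
Expression: (S → U) ∧ A
Step 1: S → U = False → True (false only if S=True, U=False) = True
Step 2: (True) ∧ A = True AND False = False

False


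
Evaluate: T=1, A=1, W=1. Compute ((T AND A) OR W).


T AND A = 1&1 = 1
1 OR 1 = 1

1


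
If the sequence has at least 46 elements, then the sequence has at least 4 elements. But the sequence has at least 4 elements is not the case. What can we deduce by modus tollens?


Modus tollens: P → Q, ¬Q ⊢ ¬P
P: the sequence has at least 46 elements
Q: the sequence has at least 4 elements
We have P → Q and Q is false.
By modus tollens, P must be false.

It is not the case that the sequence has at least 46 elements


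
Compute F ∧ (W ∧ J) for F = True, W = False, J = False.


F = True, W = False, J = False
Step 1: W ∧ J = False AND False = False
Step 2: F ∧ False = True AND False = False
AND is true only when ALL operands are true.

False


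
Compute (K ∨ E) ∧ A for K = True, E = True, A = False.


K = True, E = True, A = False
Step 1: K ∨ E = True OR True = True
Step 2: True ∧ A = True AND False = False
OR is true when at least one operand is true; AND requires both.

False


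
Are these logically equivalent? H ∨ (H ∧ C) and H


Expression 1: H ∨ (H ∧ C)
Expression 2: H
Truth table (H C | Expr1 Expr2):
  T T |   T     T
  T F |   T     T
  F T |   F     F
  F F |   F     F
All 4 rows agree, so the expressions are logically equivalent.

Yes


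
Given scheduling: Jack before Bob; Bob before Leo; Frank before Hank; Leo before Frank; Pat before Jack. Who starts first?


Constraints: Jack before Bob; Bob before Leo; Frank before Hank; Leo before Frank; Pat before Jack
The first task can have nothing scheduled before it, so it must never appear on the right of a 'before'.
Tasks appearing after some 'before': Bob, Leo, Hank, Frank, Jack.
The only task not in that list is Pat → it is first.

Pat


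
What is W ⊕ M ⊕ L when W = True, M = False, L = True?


W = True, M = False, L = True
Step 1: W ⊕ M = True XOR False = True
Step 2: True ⊕ L = True XOR True = False
XOR is true when an odd number of operands are true.

False


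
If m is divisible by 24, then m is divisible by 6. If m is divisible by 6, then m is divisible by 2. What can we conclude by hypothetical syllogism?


Hypothetical syllogism: P → Q, Q → R ⊢ P → R
Premise 1: m is divisible by 24 → m is divisible by 6
Premise 2: m is divisible by 6 → m is divisible by 2
Chain the implications: the middle term (m is divisible by 6) links the two.
Conclusion: If m is divisible by 24, then m is divisible by 2.

If m is divisible by 24, then m is divisible by 2.


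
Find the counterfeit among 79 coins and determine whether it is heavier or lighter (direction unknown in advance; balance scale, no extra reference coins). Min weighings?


Let n = 79. 158 possibilities (n coins × lighter/heavier); each weighing has 3 outcomes.
Bound for k weighings: say the first weighing puts j coins on each pan. If it tips, the 2j weighed coins remain suspects (each with a known direction) and k-1 weighings give 3^(k-1) outcomes; 3^(k-1) is odd, so 2j ≤ 3^(k-1) - 1. If it balances, the n - 2j unweighed coins remain with direction unknown: 2(n - 2j) ≤ 3^(k-1) - 1 by the same parity argument. Adding, n ≤ (3^(k-1) - 1) + (3^(k-1) - 1)/2 = (3^k - 3)/2, and the classical three-group strategy achieves this (3 coins in 2 weighings, 12 in 3, 39 in 4, 120 in 5).
So we need the smallest k with (3^k - 3)/2 ≥ 79.
k = 4: (3^4 - 3)/2 = 39 < 79 ✗
k = 5: (3^5 - 3)/2 = 120 ≥ 79 ✓

5


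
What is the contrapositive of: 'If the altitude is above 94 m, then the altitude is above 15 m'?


Original: If the altitude is above 94 m, then the altitude is above 15 m
Contrapositive: If ¬Q, then ¬P
Negate Q: not (the altitude is above 15 m)
Negate P: not (the altitude is above 94 m)

If not (the altitude is above 15 m), then not (the altitude is above 94 m).


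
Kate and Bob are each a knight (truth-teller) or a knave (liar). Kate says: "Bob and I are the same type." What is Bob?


Kate says: "Bob and I are the same type."
Case 1: Kate is a Knight (truth-teller)
  Statement is true → they ARE the same → Bob is also a Knight
Case 2: Kate is a Knave (liar)
  Statement is false → they are NOT the same → Bob is a Knight
In both cases, Bob is a Knight.

Knight


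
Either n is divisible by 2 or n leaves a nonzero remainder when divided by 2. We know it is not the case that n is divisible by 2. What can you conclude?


Disjunctive syllogism: P ∨ Q, ¬P ⊢ Q
Disjunction: n is divisible by 2 ∨ n leaves a nonzero remainder when divided by 2
We know it is not the case that n is divisible by 2.
By disjunctive syllogism, the other disjunct must be true.

n leaves a nonzero remainder when divided by 2


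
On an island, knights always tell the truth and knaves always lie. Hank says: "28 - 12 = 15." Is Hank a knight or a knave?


Statement: "28 - 12 = 15."
Actual: 28 - 12 = 16
Claimed: 15
Statement is FALSE → Hank lies → Knave

Knave


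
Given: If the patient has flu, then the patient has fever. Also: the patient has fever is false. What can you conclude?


Modus tollens: P → Q, ¬Q ⊢ ¬P
P: the patient has flu
Q: the patient has fever
We have P → Q and Q is false.
By modus tollens, P must be false.

It is not the case that the patient has flu


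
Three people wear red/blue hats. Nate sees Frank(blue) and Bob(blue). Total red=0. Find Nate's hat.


Total red = 0, seen red = 0
Own red = 0 - 0 = 0
Nate's hat is blue.

blue


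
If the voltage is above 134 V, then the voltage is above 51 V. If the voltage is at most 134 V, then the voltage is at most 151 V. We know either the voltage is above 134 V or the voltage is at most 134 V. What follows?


Constructive dilemma: (P → Q) ∧ (R → S), P ∨ R ⊢ Q ∨ S
Premise 1: the voltage is above 134 V → the voltage is above 51 V
Premise 2: the voltage is at most 134 V → the voltage is at most 151 V
Premise 3: the voltage is above 134 V ∨ the voltage is at most 134 V
Case 1: Assuming the voltage is above 134 V, then by Premise 1, the voltage is above 51 V.
Case 2: Assuming the voltage is at most 134 V, then by Premise 2, the voltage is at most 151 V.
Since one of the voltage is above 134 V or the voltage is at most 134 V must hold, we get the voltage is above 51 V or the voltage is at most 151 V.

The voltage is above 51 V or the voltage is at most 151 V.


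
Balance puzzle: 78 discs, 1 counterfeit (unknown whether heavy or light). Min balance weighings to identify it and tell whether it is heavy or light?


Let n = 78. 156 possibilities (n discs × lighter/heavier); each weighing has 3 outcomes.
Bound for k weighings: say the first weighing puts j discs on each pan. If it tips, the 2j weighed discs remain suspects (each with a known direction) and k-1 weighings give 3^(k-1) outcomes; 3^(k-1) is odd, so 2j ≤ 3^(k-1) - 1. If it balances, the n - 2j unweighed discs remain with direction unknown: 2(n - 2j) ≤ 3^(k-1) - 1 by the same parity argument. Adding, n ≤ (3^(k-1) - 1) + (3^(k-1) - 1)/2 = (3^k - 3)/2, and the classical three-group strategy achieves this (3 discs in 2 weighings, 12 in 3, 39 in 4, 120 in 5).
So we need the smallest k with (3^k - 3)/2 ≥ 78.
k = 4: (3^4 - 3)/2 = 39 < 78 ✗
k = 5: (3^5 - 3)/2 = 120 ≥ 78 ✓

5


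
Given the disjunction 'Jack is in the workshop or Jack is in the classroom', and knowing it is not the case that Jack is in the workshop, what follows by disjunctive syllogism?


Disjunctive syllogism: P ∨ Q, ¬P ⊢ Q
Disjunction: Jack is in the workshop ∨ Jack is in the classroom
We know it is not the case that Jack is in the workshop.
By disjunctive syllogism, the other disjunct must be true.

Jack is in the classroom


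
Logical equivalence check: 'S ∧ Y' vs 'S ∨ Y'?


Expression 1: S ∧ Y
Expression 2: S ∨ Y
Truth table (S Y | Expr1 Expr2):
  T T |   T     T
  T F |   F     T   ← differ
  F T |   F     T   ← differ
  F F |   F     F
Counterexample: S=T, Y=F gives Expr1 = F but Expr2 = T, so the expressions are NOT logically equivalent.

No


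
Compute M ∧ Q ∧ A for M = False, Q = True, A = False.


M = False, Q = True, A = False
Step 1: M ∧ Q = False AND True = False
Step 2: (False) ∧ A = (False) AND False = False
AND is true only when ALL operands are true.

False


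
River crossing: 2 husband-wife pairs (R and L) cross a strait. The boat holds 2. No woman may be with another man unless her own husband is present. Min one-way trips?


Label couples R and L.
1. WR+WL → (far: WR,WL; near: HR,HL)
2. WR ←   (far: WL; near: HR,HL,WR)
3. HR+HL → (far: HR,HL,WL; near: WR)
4. HR ←   (far: HL,WL; near: HR,WR)  — HR returns, since WR is alone on near bank
5. HR+WR → (far: all four; near: empty)
Every state respects the constraint.
Minimum trips = 5

5


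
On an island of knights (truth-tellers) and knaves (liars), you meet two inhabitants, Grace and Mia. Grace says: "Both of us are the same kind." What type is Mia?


Grace says: "Both of us are the same kind."
Case 1: Grace is a Knight (truth-teller)
  Statement is true → they ARE the same → Mia is also a Knight
Case 2: Grace is a Knave (liar)
  Statement is false → they are NOT the same → Mia is a Knight
In both cases, Mia is a Knight.

Knight


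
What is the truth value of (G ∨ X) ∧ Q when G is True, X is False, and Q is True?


G = True, X = False, Q = True
Step 1: G ∨ X = True OR False = True
Step 2: True ∧ Q = True AND True = True
OR is true when at least one operand is true; AND requires both.

True


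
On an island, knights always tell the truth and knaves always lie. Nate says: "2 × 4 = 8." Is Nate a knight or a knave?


Statement: "2 × 4 = 8."
Actual: 2 × 4 = 8
Claimed: 8
Statement is TRUE → Nate tells the truth → Knight

Knight


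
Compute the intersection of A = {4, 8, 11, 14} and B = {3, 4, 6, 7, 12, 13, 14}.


A = {4, 8, 11, 14}
B = {3, 4, 6, 7, 12, 13, 14}
Operation: intersection
Elements in both: 4, 14

{4, 14}


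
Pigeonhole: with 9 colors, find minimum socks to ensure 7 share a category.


Pigeonhole: to guarantee k in one of n categories, need (k-1)×n + 1.
k = 7, n = 9
Minimum = (7-1) × 9 + 1 = 6 × 9 + 1

55


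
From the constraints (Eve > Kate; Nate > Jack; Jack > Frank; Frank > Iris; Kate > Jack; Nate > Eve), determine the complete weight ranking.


Constraints: Eve > Kate; Nate > Jack; Jack > Frank; Frank > Iris; Kate > Jack; Nate > Eve
Method: at each step, the next-highest is the one remaining person who never appears on the smaller side of a constraint between remaining people.
  Step 1: remaining {Frank, Jack, Kate, Nate, Eve, Iris}; on the smaller side: {Frank, Jack, Kate, Eve, Iris} → Nate is next (Nate > Jack; Nate > Eve).
  Step 2: remaining {Frank, Jack, Kate, Eve, Iris}; on the smaller side: {Frank, Jack, Kate, Iris} → Eve is next (Eve > Kate).
  Step 3: remaining {Frank, Jack, Kate, Iris}; on the smaller side: {Frank, Jack, Iris} → Kate is next (Kate > Jack).
  Step 4: remaining {Frank, Jack, Iris}; on the smaller side: {Frank, Iris} → Jack is next (Jack > Frank).
  Step 5: remaining {Frank, Iris}; on the smaller side: {Iris} → Frank is next (Frank > Iris).
  Step 6: only Iris remains → lowest.
Final ranking (highest to lowest):

Nate > Eve > Kate > Jack > Frank > Iris


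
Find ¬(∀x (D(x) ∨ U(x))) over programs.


Original: ∀x (D(x) ∨ U(x))
Rule: ¬∀→∃, ¬∃→∀, negate predicate.
Negation: ∃x (¬D(x) ∧ ¬U(x))

∃x (¬D(x) ∧ ¬U(x))


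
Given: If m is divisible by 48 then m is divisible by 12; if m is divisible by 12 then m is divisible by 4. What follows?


Hypothetical syllogism: P → Q, Q → R ⊢ P → R
Premise 1: m is divisible by 48 → m is divisible by 12
Premise 2: m is divisible by 12 → m is divisible by 4
Chain the implications: the middle term (m is divisible by 12) links the two.
Conclusion: If m is divisible by 48, then m is divisible by 4.

If m is divisible by 48, then m is divisible by 4.


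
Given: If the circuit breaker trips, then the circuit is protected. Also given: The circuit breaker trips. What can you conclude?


Modus ponens: P → Q, P ⊢ Q
P: the circuit breaker trips
Q: the circuit is protected
We have P → Q and P is true.
By modus ponens, Q must be true.

The circuit is protected


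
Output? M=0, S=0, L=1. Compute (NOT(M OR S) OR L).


M OR S = 0
NOT(0) = 1
1 OR 1 = 1

1


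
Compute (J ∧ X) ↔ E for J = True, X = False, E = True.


J = True, X = False, E = True
Step 1: J ∧ X = True AND False = False
Step 2: (False) ↔ E: true when both sides have same truth value.
Result: False ↔ True = False

False


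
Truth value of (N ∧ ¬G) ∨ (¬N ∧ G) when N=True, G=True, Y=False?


N = True, G = True, Y = False
Expression: (N ∧ ¬G) ∨ (¬N ∧ G)
Step 1: ¬G = NOT True = False
Step 2: N ∧ ¬G = True AND False = False
Step 3: ¬N = NOT True = False
Step 4: ¬N ∧ G = False AND True = False
Step 5: (False) ∨ (False) = False OR False = False

False


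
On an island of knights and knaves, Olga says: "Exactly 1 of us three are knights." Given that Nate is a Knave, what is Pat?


Olga claims exactly 1 knights among Olga, Nate, Pat.
Given: Nate is a Knave.

Case 1: Olga is a Knight (tells truth)
  Then exactly 1 of the three are knights.
  Counting Olga, Nate: 1 knight(s) so far. Need 0 more → Pat = Knave.
Case 2: Olga is a Knave (lies)
  Then the count is NOT 1.
  If Pat = Knight, count = 1 = 1 → claim would be true, contradicts lie.
  If Pat = Knave, count = 0 ≠ 1 → lie confirmed ✓

Pat is a Knave.

Knave


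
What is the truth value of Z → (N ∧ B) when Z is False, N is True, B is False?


Z = False, N = True, B = False
Step 1: N ∧ B = True AND False = False
Step 2: Z → (False): false only when Z=True and consequent=False.
Result: True

True


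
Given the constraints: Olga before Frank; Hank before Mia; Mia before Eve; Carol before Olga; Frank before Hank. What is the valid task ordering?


Constraints: Olga before Frank; Hank before Mia; Mia before Eve; Carol before Olga; Frank before Hank
Method: repeatedly schedule the remaining task that has no remaining task required before it.
  Step 1: remaining {Olga, Eve, Carol, Hank, Mia, Frank}; every task except Carol still has a predecessor pending → schedule Carol.
  Step 2: remaining {Olga, Eve, Hank, Mia, Frank}; every task except Olga still has a predecessor pending → schedule Olga.
  Step 3: remaining {Eve, Hank, Mia, Frank}; every task except Frank still has a predecessor pending → schedule Frank.
  Step 4: remaining {Eve, Hank, Mia}; every task except Hank still has a predecessor pending → schedule Hank.
  Step 5: remaining {Eve, Mia}; every task except Mia still has a predecessor pending → schedule Mia.
  Step 6: only Eve remains → schedule Eve.
Resulting order:

Carol → Olga → Frank → Hank → Mia → Eve


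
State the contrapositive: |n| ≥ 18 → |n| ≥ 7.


Original: If |n| ≥ 18, then |n| ≥ 7
Contrapositive: If ¬Q, then ¬P
Negate Q: not (|n| ≥ 7)
Negate P: not (|n| ≥ 18)

If not (|n| ≥ 7), then not (|n| ≥ 18).


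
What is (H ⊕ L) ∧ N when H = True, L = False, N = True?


H = True, L = False, N = True
Step 1: H ⊕ L = True XOR False = True
Step 2: True ∧ N = True AND True = True
XOR true when exactly one of H,L is true; then AND with N.

True


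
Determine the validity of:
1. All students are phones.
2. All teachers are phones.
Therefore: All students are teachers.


Premise 1: All students are phones.
Premise 2: All teachers are phones.
Conclusion: All students are teachers.
Fallacy: undistributed middle. phones is predicate in both.
Counterexample: students and teachers could be disjoint subsets of phones.

Invalid


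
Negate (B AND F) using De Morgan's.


De Morgan's law: ¬(P ∧ Q) ≡ ¬P ∨ ¬Q
¬(B ∧ F) = ¬B ∨ ¬F

¬B ∨ ¬F


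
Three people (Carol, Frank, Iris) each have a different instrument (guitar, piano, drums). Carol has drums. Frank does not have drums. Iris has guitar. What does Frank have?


From clues:
  Iris → guitar
  Carol → drums
By elimination, Frank gets the remaining.

piano


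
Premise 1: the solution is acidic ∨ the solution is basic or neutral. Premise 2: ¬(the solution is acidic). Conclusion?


Disjunctive syllogism: P ∨ Q, ¬P ⊢ Q
Disjunction: the solution is acidic ∨ the solution is basic or neutral
We know it is not the case that the solution is acidic.
By disjunctive syllogism, the other disjunct must be true.

The solution is basic or neutral


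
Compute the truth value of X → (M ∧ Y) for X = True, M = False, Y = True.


X = True, M = False, Y = True
Step 1: M ∧ Y = False AND True = False
Step 2: X → (False): false only when X=True and consequent=False.
Result: False

False


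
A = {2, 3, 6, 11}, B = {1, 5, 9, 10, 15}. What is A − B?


A = {2, 3, 6, 11}
B = {1, 5, 9, 10, 15}
Operation: difference A − B
In A but not B: 2, 3, 6, 11

{2, 3, 6, 11}


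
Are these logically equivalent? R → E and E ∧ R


Expression 1: R → E
Expression 2: E ∧ R
Truth table (R E | Expr1 Expr2):
  T T |   T     T
  T F |   F     F
  F T |   T     F   ← differ
  F F |   T     F   ← differ
Counterexample: R=F, E=T gives Expr1 = T but Expr2 = F, so the expressions are NOT logically equivalent.

No


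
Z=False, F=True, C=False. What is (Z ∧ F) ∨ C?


Z = False, F = True, C = False
Expression: (Z ∧ F) ∨ C
Step 1: Z ∧ F = False AND True = False
Step 2: (False) ∨ C = False OR False = False

False


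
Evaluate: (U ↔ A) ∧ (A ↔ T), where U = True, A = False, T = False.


U = True, A = False, T = False
Step 1: U ↔ A is true when U and A have the same value. Result: False
Step 2: A ↔ T is true when A and T have the same value. Result: True
Step 3: False ∧ True = False

False


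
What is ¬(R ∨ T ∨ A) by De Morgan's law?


De Morgan's law: ¬(P ∨ Q ∨ R) ≡ ¬P ∧ ¬Q ∧ ¬R
¬(R ∨ T ∨ A) = ¬R ∧ ¬T ∧ ¬A

¬R ∧ ¬T ∧ ¬A


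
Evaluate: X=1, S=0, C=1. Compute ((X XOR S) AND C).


X XOR S = 1^0 = 1
1 AND 1 = 1

1


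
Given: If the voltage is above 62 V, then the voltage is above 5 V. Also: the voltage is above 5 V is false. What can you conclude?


Modus tollens: P → Q, ¬Q ⊢ ¬P
P: the voltage is above 62 V
Q: the voltage is above 5 V
We have P → Q and Q is false.
By modus tollens, P must be false.

It is not the case that the voltage is above 62 V


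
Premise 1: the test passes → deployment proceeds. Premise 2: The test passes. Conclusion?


Modus ponens: P → Q, P ⊢ Q
P: the test passes
Q: deployment proceeds
We have P → Q and P is true.
By modus ponens, Q must be true.

Deployment proceeds


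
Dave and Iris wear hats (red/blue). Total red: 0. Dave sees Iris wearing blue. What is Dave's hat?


Total red = 0, Iris = blue
Red accounted for: 0
Remaining for Dave: 0
Dave's hat is blue.

blue


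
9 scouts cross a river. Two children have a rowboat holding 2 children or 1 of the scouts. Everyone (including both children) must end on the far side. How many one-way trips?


Per crossing of one of the scouts: children→, one←, one of the scouts→, one← = 4 trips
9 × 4 = 36, + 1 final children→ = 37
Minimum trips = 37

37


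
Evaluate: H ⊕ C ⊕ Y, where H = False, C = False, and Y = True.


H = False, C = False, Y = True
Step 1: H ⊕ C = False XOR False = False
Step 2: False ⊕ Y = False XOR True = True
XOR is true when an odd number of operands are true.

True


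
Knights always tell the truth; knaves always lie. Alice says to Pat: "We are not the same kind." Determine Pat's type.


Alice says: "We are not the same kind."
Case 1: Alice is a Knight (truth-teller)
  Statement is true → they ARE different → Pat is a Knave
Case 2: Alice is a Knave (liar)
  Statement is false → they are NOT different → Pat is a Knave
In both cases, Pat is a Knave.

Knave


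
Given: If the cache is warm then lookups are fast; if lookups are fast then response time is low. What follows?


Hypothetical syllogism: P → Q, Q → R ⊢ P → R
Premise 1: the cache is warm → lookups are fast
Premise 2: lookups are fast → response time is low
Chain the implications: the middle term (lookups are fast) links the two.
Conclusion: If the cache is warm, then response time is low.

If the cache is warm, then response time is low.


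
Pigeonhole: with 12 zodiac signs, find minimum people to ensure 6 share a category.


Pigeonhole: to guarantee k in one of n categories, need (k-1)×n + 1.
k = 6, n = 12
Minimum = (6-1) × 12 + 1 = 5 × 12 + 1

61


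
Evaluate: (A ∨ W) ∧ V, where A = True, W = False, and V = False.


A = True, W = False, V = False
Step 1: A ∨ W = True OR False = True
Step 2: True ∧ V = True AND False = False
OR is true when at least one operand is true; AND requires both.

False


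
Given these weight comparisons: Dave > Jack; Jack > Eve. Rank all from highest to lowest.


Constraints: Dave > Jack; Jack > Eve
Method: at each step, the next-highest is the one remaining person who never appears on the smaller side of a constraint between remaining people.
  Step 1: remaining {Eve, Jack, Dave}; on the smaller side: {Eve, Jack} → Dave is next (Dave > Jack).
  Step 2: remaining {Eve, Jack}; on the smaller side: {Eve} → Jack is next (Jack > Eve).
  Step 3: only Eve remains → lowest.
Final ranking (highest to lowest):

Dave > Jack > Eve


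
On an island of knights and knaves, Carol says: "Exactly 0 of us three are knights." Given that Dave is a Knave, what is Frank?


Carol claims exactly 0 knights among Carol, Dave, Frank.
Given: Dave is a Knave.

Case 1: Carol is a Knight (tells truth)
  Then exactly 0 of the three are knights.
  Counting Carol, Dave: 1 knight(s) so far. Need -1 more → impossible.
Case 2: Carol is a Knave (lies)
  Then the count is NOT 0.
  If Frank = Knave, count = 0 = 0 → claim would be true, contradicts lie.
  If Frank = Knight, count = 1 ≠ 0 → lie confirmed ✓

Frank is a Knight.

Knight


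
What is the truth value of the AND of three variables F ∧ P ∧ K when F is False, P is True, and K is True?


F = False, P = True, K = True
Step 1: F ∧ P = False AND True = False
Step 2: (False) ∧ K = (False) AND True = False
AND is true only when ALL operands are true.

False


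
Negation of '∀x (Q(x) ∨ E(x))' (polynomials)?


Original: ∀x (Q(x) ∨ E(x))
Rule: ¬∀→∃, ¬∃→∀, negate predicate.
Negation: ∃x (¬Q(x) ∧ ¬E(x))

∃x (¬Q(x) ∧ ¬E(x))


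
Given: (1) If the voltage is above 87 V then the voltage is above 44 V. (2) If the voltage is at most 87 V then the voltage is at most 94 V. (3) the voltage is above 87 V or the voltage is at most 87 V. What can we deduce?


Constructive dilemma: (P → Q) ∧ (R → S), P ∨ R ⊢ Q ∨ S
Premise 1: the voltage is above 87 V → the voltage is above 44 V
Premise 2: the voltage is at most 87 V → the voltage is at most 94 V
Premise 3: the voltage is above 87 V ∨ the voltage is at most 87 V
Case 1: Assuming the voltage is above 87 V, then by Premise 1, the voltage is above 44 V.
Case 2: Assuming the voltage is at most 87 V, then by Premise 2, the voltage is at most 94 V.
Since one of the voltage is above 87 V or the voltage is at most 87 V must hold, we get the voltage is above 44 V or the voltage is at most 94 V.

The voltage is above 44 V or the voltage is at most 94 V.


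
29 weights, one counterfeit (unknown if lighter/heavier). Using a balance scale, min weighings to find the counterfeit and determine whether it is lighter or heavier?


Let n = 29. 58 possibilities (n weights × lighter/heavier); each weighing has 3 outcomes.
Bound for k weighings: say the first weighing puts j weights on each pan. If it tips, the 2j weighed weights remain suspects (each with a known direction) and k-1 weighings give 3^(k-1) outcomes; 3^(k-1) is odd, so 2j ≤ 3^(k-1) - 1. If it balances, the n - 2j unweighed weights remain with direction unknown: 2(n - 2j) ≤ 3^(k-1) - 1 by the same parity argument. Adding, n ≤ (3^(k-1) - 1) + (3^(k-1) - 1)/2 = (3^k - 3)/2, and the classical three-group strategy achieves this (3 weights in 2 weighings, 12 in 3, 39 in 4, 120 in 5).
So we need the smallest k with (3^k - 3)/2 ≥ 29.
k = 3: (3^3 - 3)/2 = 12 < 29 ✗
k = 4: (3^4 - 3)/2 = 39 ≥ 29 ✓

4


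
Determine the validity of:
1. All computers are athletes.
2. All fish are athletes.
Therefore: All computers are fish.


Premise 1: All computers are athletes.
Premise 2: All fish are athletes.
Conclusion: All computers are fish.
Fallacy: undistributed middle. athletes is predicate in both.
Counterexample: computers and fish could be disjoint subsets of athletes.

Invalid


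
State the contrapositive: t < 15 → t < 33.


Original: If t < 15, then t < 33
Contrapositive: If ¬Q, then ¬P
Negate Q: not (t < 33)
Negate P: not (t < 15)

If not (t < 33), then not (t < 15).


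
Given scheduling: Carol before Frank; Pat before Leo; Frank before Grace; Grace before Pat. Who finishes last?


Constraints: Carol before Frank; Pat before Leo; Frank before Grace; Grace before Pat
The last task can have nothing scheduled after it, so it must never appear on the left of a 'before'.
Tasks appearing before some other task: Carol, Pat, Frank, Grace.
The only task not in that list is Leo → it is last.

Leo


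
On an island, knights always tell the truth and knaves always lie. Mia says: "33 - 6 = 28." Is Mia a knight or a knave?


Statement: "33 - 6 = 28."
Actual: 33 - 6 = 27
Claimed: 28
Statement is FALSE → Mia lies → Knave

Knave


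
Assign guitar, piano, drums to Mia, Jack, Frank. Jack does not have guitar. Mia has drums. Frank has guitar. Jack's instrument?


From clues:
  Frank → guitar
  Mia → drums
By elimination, Jack gets the remaining.

piano
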